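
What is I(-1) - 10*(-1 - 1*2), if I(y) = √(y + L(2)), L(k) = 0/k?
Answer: 30 + I ≈ 30.0 + 1.0*I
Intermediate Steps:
L(k) = 0
I(y) = √y (I(y) = √(y + 0) = √y)
I(-1) - 10*(-1 - 1*2) = √(-1) - 10*(-1 - 1*2) = I - 10*(-1 - 2) = I - 10*(-3) = I + 30 = 30 + I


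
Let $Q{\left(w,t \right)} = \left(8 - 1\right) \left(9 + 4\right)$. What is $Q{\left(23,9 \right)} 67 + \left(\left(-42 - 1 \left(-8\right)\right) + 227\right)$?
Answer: $6290$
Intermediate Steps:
$Q{\left(w,t \right)} = 91$ ($Q{\left(w,t \right)} = 7 \cdot 13 = 91$)
$Q{\left(23,9 \right)} 67 + \left(\left(-42 - 1 \left(-8\right)\right) + 227\right) = 91 \cdot 67 + \left(\left(-42 - 1 \left(-8\right)\right) + 227\right) = 6097 + \left(\left(-42 - -8\right) + 227\right) = 6097 + \left(\left(-42 + 8\right) + 227\right) = 6097 + \left(-34 + 227\right) = 6097 + 193 = 6290$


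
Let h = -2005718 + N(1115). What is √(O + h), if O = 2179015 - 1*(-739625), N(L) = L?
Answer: √914037 ≈ 956.05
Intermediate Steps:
O = 2918640 (O = 2179015 + 739625 = 2918640)
h = -2004603 (h = -2005718 + 1115 = -2004603)
√(O + h) = √(2918640 - 2004603) = √914037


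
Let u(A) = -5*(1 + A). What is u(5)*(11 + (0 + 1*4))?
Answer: -450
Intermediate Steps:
u(A) = -5 - 5*A
u(5)*(11 + (0 + 1*4)) = (-5 - 5*5)*(11 + (0 + 1*4)) = (-5 - 25)*(11 + (0 + 4)) = -30*(11 + 4) = -30*15 = -450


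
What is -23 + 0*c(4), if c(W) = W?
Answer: -23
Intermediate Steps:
-23 + 0*c(4) = -23 + 0*4 = -23 + 0 = -23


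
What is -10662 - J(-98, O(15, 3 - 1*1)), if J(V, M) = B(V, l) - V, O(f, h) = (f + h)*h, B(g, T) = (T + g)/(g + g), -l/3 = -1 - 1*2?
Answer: -2109049/196 ≈ -10760.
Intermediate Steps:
l = 9 (l = -3*(-1 - 1*2) = -3*(-1 - 2) = -3*(-3) = 9)
B(g, T) = (T + g)/(2*g) (B(g, T) = (T + g)/((2*g)) = (T + g)*(1/(2*g)) = (T + g)/(2*g))
O(f, h) = h*(f + h)
J(V, M) = -V + (9 + V)/(2*V) (J(V, M) = (9 + V)/(2*V) - V = -V + (9 + V)/(2*V))
-10662 - J(-98, O(15, 3 - 1*1)) = -10662 - (½ - 1*(-98) + (9/2)/(-98)) = -10662 - (½ + 98 + (9/2)*(-1/98)) = -10662 - (½ + 98 - 9/196) = -10662 - 1*19297/196 = -10662 - 19297/196 = -2109049/196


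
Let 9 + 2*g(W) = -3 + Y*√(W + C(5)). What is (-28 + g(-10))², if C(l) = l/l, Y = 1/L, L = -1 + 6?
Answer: 115591/100 - 102*I/5 ≈ 1155.9 - 20.4*I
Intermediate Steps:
L = 5
Y = ⅕ (Y = 1/5 = ⅕ ≈ 0.20000)
C(l) = 1
g(W) = -6 + √(1 + W)/10 (g(W) = -9/2 + (-3 + √(W + 1)/5)/2 = -9/2 + (-3 + √(1 + W)/5)/2 = -9/2 + (-3/2 + √(1 + W)/10) = -6 + √(1 + W)/10)
(-28 + g(-10))² = (-28 + (-6 + √(1 - 10)/10))² = (-28 + (-6 + √(-9)/10))² = (-28 + (-6 + (3*I)/10))² = (-28 + (-6 + 3*I/10))² = (-34 + 3*I/10)²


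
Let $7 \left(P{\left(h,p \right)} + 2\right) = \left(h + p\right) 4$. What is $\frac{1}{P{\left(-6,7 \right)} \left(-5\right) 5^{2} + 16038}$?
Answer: $\frac{7}{113516} \approx 6.1665 \cdot 10^{-5}$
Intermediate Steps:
$P{\left(h,p \right)} = -2 + \frac{4 h}{7} + \frac{4 p}{7}$ ($P{\left(h,p \right)} = -2 + \frac{\left(h + p\right) 4}{7} = -2 + \frac{4 h + 4 p}{7} = -2 + \left(\frac{4 h}{7} + \frac{4 p}{7}\right) = -2 + \frac{4 h}{7} + \frac{4 p}{7}$)
$\frac{1}{P{\left(-6,7 \right)} \left(-5\right) 5^{2} + 16038} = \frac{1}{\left(-2 + \frac{4}{7} \left(-6\right) + \frac{4}{7} \cdot 7\right) \left(-5\right) 5^{2} + 16038} = \frac{1}{\left(-2 - \frac{24}{7} + 4\right) \left(-5\right) 25 + 16038} = \frac{1}{\left(- \frac{10}{7}\right) \left(-5\right) 25 + 16038} = \frac{1}{\frac{50}{7} \cdot 25 + 16038} = \frac{1}{\frac{1250}{7} + 16038} = \frac{1}{\frac{113516}{7}} = \frac{7}{113516}$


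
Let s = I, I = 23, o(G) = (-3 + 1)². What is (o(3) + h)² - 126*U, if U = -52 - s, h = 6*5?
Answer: 10606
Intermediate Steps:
h = 30
o(G) = 4 (o(G) = (-2)² = 4)
s = 23
U = -75 (U = -52 - 1*23 = -52 - 23 = -75)
(o(3) + h)² - 126*U = (4 + 30)² - 126*(-75) = 34² + 9450 = 1156 + 9450 = 10606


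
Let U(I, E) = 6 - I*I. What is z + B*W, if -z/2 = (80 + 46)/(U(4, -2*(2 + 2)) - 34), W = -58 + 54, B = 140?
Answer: -6097/11 ≈ -554.27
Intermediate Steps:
W = -4
U(I, E) = 6 - I²
z = 63/11 (z = -2*(80 + 46)/((6 - 1*4²) - 34) = -252/((6 - 1*16) - 34) = -252/((6 - 16) - 34) = -252/(-10 - 34) = -252/(-44) = -252*(-1)/44 = -2*(-63/22) = 63/11 ≈ 5.7273)
z + B*W = 63/11 + 140*(-4) = 63/11 - 560 = -6097/11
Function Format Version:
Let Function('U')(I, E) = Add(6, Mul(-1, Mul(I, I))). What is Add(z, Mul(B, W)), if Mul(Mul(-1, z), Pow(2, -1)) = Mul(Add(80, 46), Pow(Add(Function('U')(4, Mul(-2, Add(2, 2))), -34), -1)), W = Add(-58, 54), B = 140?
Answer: Rational(-6097, 11) ≈ -554.27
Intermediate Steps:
W = -4
Function('U')(I, E) = Add(6, Mul(-1, Pow(I, 2)))
z = Rational(63, 11) (z = Mul(-2, Mul(Add(80, 46), Pow(Add(Add(6, Mul(-1, Pow(4, 2))), -34), -1))) = Mul(-2, Mul(126, Pow(Add(Add(6, Mul(-1, 16)), -34), -1))) = Mul(-2, Mul(126, Pow(Add(Add(6, -16), -34), -1))) = Mul(-2, Mul(126, Pow(Add(-10, -34), -1))) = Mul(-2, Mul(126, Pow(-44, -1))) = Mul(-2, Mul(126, Rational(-1, 44))) = Mul(-2, Rational(-63, 22)) = Rational(63, 11) ≈ 5.7273)
Add(z, Mul(B, W)) = Add(Rational(63, 11), Mul(140, -4)) = Add(Rational(63, 11), -560) = Rational(-6097, 11)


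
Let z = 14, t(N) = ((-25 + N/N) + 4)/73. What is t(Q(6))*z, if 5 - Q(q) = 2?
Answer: -280/73 ≈ -3.8356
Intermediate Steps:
Q(q) = 3 (Q(q) = 5 - 1*2 = 5 - 2 = 3)
t(N) = -20/73 (t(N) = ((-25 + 1) + 4)*(1/73) = (-24 + 4)*(1/73) = -20*1/73 = -20/73)
t(Q(6))*z = -20/73*14 = -280/73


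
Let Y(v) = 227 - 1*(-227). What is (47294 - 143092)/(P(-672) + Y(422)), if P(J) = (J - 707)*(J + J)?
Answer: -2521/48785 ≈ -0.051676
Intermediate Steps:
Y(v) = 454 (Y(v) = 227 + 227 = 454)
P(J) = 2*J*(-707 + J) (P(J) = (-707 + J)*(2*J) = 2*J*(-707 + J))
(47294 - 143092)/(P(-672) + Y(422)) = (47294 - 143092)/(2*(-672)*(-707 - 672) + 454) = -95798/(2*(-672)*(-1379) + 454) = -95798/(1853376 + 454) = -95798/1853830 = -95798*1/1853830 = -2521/48785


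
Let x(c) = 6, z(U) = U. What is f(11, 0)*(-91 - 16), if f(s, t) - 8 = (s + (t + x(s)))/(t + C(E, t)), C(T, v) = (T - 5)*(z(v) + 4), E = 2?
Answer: -8453/12 ≈ -704.42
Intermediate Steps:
C(T, v) = (-5 + T)*(4 + v) (C(T, v) = (T - 5)*(v + 4) = (-5 + T)*(4 + v))
f(s, t) = 8 + (6 + s + t)/(-12 - 2*t) (f(s, t) = 8 + (s + (t + 6))/(t + (-20 - 5*t + 4*2 + 2*t)) = 8 + (s + (6 + t))/(t + (-20 - 5*t + 8 + 2*t)) = 8 + (6 + s + t)/(t + (-12 - 3*t)) = 8 + (6 + s + t)/(-12 - 2*t))
f(11, 0)*(-91 - 16) = ((90 - 1*11 + 15*0)/(2*(6 + 0)))*(-91 - 16) = ((1/2)*(90 - 11 + 0)/6)*(-107) = ((1/2)*(1/6)*79)*(-107) = (79/12)*(-107) = -8453/12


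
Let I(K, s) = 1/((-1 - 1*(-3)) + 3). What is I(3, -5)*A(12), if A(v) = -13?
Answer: -13/5 ≈ -2.6000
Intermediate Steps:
I(K, s) = ⅕ (I(K, s) = 1/((-1 + 3) + 3) = 1/(2 + 3) = 1/5 = ⅕)
I(3, -5)*A(12) = (⅕)*(-13) = -13/5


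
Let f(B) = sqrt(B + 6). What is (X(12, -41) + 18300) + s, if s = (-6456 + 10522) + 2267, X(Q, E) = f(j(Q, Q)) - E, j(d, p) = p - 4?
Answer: 24674 + sqrt(14) ≈ 24678.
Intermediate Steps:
j(d, p) = -4 + p
f(B) = sqrt(6 + B)
X(Q, E) = sqrt(2 + Q) - E (X(Q, E) = sqrt(6 + (-4 + Q)) - E = sqrt(2 + Q) - E)
s = 6333 (s = 4066 + 2267 = 6333)
(X(12, -41) + 18300) + s = ((sqrt(2 + 12) - 1*(-41)) + 18300) + 6333 = ((sqrt(14) + 41) + 18300) + 6333 = ((41 + sqrt(14)) + 18300) + 6333 = (18341 + sqrt(14)) + 6333 = 24674 + sqrt(14)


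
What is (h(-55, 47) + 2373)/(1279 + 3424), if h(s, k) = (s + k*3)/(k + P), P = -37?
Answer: 11908/23515 ≈ 0.50640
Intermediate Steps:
h(s, k) = (s + 3*k)/(-37 + k) (h(s, k) = (s + k*3)/(k - 37) = (s + 3*k)/(-37 + k))
(h(-55, 47) + 2373)/(1279 + 3424) = ((-55 + 3*47)/(-37 + 47) + 2373)/(1279 + 3424) = ((-55 + 141)/10 + 2373)/4703 = ((⅒)*86 + 2373)*(1/4703) = (43/5 + 2373)*(1/4703) = (11908/5)*(1/4703) = 11908/23515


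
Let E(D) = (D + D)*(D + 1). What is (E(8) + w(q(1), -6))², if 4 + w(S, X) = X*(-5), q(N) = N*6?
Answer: 28900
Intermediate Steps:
q(N) = 6*N
w(S, X) = -4 - 5*X (w(S, X) = -4 + X*(-5) = -4 - 5*X)
E(D) = 2*D*(1 + D) (E(D) = (2*D)*(1 + D) = 2*D*(1 + D))
(E(8) + w(q(1), -6))² = (2*8*(1 + 8) + (-4 - 5*(-6)))² = (2*8*9 + (-4 + 30))² = (144 + 26)² = 170² = 28900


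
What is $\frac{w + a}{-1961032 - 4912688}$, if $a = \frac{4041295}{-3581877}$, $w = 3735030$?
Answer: $- \frac{92264924207}{169798755672} \approx -0.54338$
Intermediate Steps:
$a = - \frac{139355}{123513}$ ($a = 4041295 \left(- \frac{1}{3581877}\right) = - \frac{139355}{123513} \approx -1.1283$)
$\frac{w + a}{-1961032 - 4912688} = \frac{3735030 - \frac{139355}{123513}}{-1961032 - 4912688} = \frac{461324621035}{123513 \left(-6873720\right)} = \frac{461324621035}{123513} \left(- \frac{1}{6873720}\right) = - \frac{92264924207}{169798755672}$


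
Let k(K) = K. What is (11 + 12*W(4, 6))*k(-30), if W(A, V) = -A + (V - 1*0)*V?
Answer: -11850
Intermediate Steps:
W(A, V) = V**2 - A (W(A, V) = -A + (V + 0)*V = -A + V*V = -A + V**2 = V**2 - A)
(11 + 12*W(4, 6))*k(-30) = (11 + 12*(6**2 - 1*4))*(-30) = (11 + 12*(36 - 4))*(-30) = (11 + 12*32)*(-30) = (11 + 384)*(-30) = 395*(-30) = -11850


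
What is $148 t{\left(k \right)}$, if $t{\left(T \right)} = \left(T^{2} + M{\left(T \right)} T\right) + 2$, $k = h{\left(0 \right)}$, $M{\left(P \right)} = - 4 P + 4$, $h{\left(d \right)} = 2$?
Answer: $-296$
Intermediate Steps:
$M{\left(P \right)} = 4 - 4 P$
$k = 2$
$t{\left(T \right)} = 2 + T^{2} + T \left(4 - 4 T\right)$ ($t{\left(T \right)} = \left(T^{2} + \left(4 - 4 T\right) T\right) + 2 = \left(T^{2} + T \left(4 - 4 T\right)\right) + 2 = 2 + T^{2} + T \left(4 - 4 T\right)$)
$148 t{\left(k \right)} = 148 \left(2 - 3 \cdot 2^{2} + 4 \cdot 2\right) = 148 \left(2 - 12 + 8\right) = 148 \left(-2\right) = -296$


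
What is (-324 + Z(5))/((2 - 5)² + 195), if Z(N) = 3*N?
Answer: -103/68 ≈ -1.5147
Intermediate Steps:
(-324 + Z(5))/((2 - 5)² + 195) = (-324 + 3*5)/((2 - 5)² + 195) = (-324 + 15)/((-3)² + 195) = -309/(9 + 195) = -309/204 = -309*1/204 = -103/68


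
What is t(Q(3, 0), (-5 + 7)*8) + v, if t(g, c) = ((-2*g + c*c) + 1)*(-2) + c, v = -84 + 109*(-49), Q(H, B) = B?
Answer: -5923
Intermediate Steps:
v = -5425 (v = -84 - 5341 = -5425)
t(g, c) = -2 + c - 2*c² + 4*g (t(g, c) = ((-2*g + c²) + 1)*(-2) + c = ((c² - 2*g) + 1)*(-2) + c = (1 + c² - 2*g)*(-2) + c = (-2 - 2*c² + 4*g) + c = -2 + c - 2*c² + 4*g)
t(Q(3, 0), (-5 + 7)*8) + v = (-2 + (-5 + 7)*8 - 2*64*(-5 + 7)² + 4*0) - 5425 = (-2 + 2*8 - 2*(2*8)² + 0) - 5425 = (-2 + 16 - 2*16² + 0) - 5425 = (-2 + 16 - 2*256 + 0) - 5425 = (-2 + 16 - 512 + 0) - 5425 = -498 - 5425 = -5923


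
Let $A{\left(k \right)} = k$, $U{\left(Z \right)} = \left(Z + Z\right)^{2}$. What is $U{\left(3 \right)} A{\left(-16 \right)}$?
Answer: $-576$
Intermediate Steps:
$U{\left(Z \right)} = 4 Z^{2}$ ($U{\left(Z \right)} = \left(2 Z\right)^{2} = 4 Z^{2}$)
$U{\left(3 \right)} A{\left(-16 \right)} = 4 \cdot 3^{2} \left(-16\right) = 4 \cdot 9 \left(-16\right) = 36 \left(-16\right) = -576$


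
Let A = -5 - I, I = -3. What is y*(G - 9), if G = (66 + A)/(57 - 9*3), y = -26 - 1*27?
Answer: 5459/15 ≈ 363.93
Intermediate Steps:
y = -53 (y = -26 - 27 = -53)
A = -2 (A = -5 - 1*(-3) = -5 + 3 = -2)
G = 32/15 (G = (66 - 2)/(57 - 9*3) = 64/(57 - 27) = 64/30 = 64*(1/30) = 32/15 ≈ 2.1333)
y*(G - 9) = -53*(32/15 - 9) = -53*(-103/15) = 5459/15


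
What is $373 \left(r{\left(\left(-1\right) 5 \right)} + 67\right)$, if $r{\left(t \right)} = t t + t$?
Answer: $32451$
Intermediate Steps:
$r{\left(t \right)} = t + t^{2}$ ($r{\left(t \right)} = t^{2} + t = t + t^{2}$)
$373 \left(r{\left(\left(-1\right) 5 \right)} + 67\right) = 373 \left(\left(-1\right) 5 \left(1 - 5\right) + 67\right) = 373 \left(- 5 \left(1 - 5\right) + 67\right) = 373 \left(\left(-5\right) \left(-4\right) + 67\right) = 373 \left(20 + 67\right) = 373 \cdot 87 = 32451$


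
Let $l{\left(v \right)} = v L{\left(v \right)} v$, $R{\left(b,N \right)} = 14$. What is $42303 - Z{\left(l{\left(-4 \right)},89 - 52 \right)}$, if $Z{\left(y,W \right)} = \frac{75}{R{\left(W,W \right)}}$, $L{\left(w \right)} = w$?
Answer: $\frac{592167}{14} \approx 42298.0$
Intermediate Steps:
$l{\left(v \right)} = v^{3}$ ($l{\left(v \right)} = v v v = v^{2} v = v^{3}$)
$Z{\left(y,W \right)} = \frac{75}{14}$
$42303 - Z{\left(l{\left(-4 \right)},89 - 52 \right)} = 42303 - \frac{75}{14} = \frac{592167}{14}$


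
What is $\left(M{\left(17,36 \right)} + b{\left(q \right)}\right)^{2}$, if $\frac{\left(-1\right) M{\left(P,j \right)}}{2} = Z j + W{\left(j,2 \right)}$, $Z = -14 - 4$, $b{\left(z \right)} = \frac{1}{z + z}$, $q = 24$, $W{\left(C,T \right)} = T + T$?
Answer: $\frac{3822330625}{2304} \approx 1.659 \cdot 10^{6}$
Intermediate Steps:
$W{\left(C,T \right)} = 2 T$
$b{\left(z \right)} = \frac{1}{2 z}$
$Z = -18$ ($Z = -14 - 4 = -18$)
$M{\left(P,j \right)} = -8 + 36 j$ ($M{\left(P,j \right)} = - 2 \left(- 18 j + 2 \cdot 2\right) = - 2 \left(- 18 j + 4\right) = - 2 \left(4 - 18 j\right) = -8 + 36 j$)
$\left(M{\left(17,36 \right)} + b{\left(q \right)}\right)^{2} = \left(\left(-8 + 36 \cdot 36\right) + \frac{1}{2 \cdot 24}\right)^{2} = \left(\left(-8 + 1296\right) + \frac{1}{2} \cdot \frac{1}{24}\right)^{2} = \left(1288 + \frac{1}{48}\right)^{2} = \left(\frac{61825}{48}\right)^{2} = \frac{3822330625}{2304}$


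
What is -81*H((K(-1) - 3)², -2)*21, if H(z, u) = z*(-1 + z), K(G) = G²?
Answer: -20412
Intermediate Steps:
-81*H((K(-1) - 3)², -2)*21 = -81*((-1)² - 3)²*(-1 + ((-1)² - 3)²)*21 = -81*(1 - 3)²*(-1 + (1 - 3)²)*21 = -81*(-2)²*(-1 + (-2)²)*21 = -324*(-1 + 4)*21 = -324*3*21 = -81*12*21 = -972*21 = -20412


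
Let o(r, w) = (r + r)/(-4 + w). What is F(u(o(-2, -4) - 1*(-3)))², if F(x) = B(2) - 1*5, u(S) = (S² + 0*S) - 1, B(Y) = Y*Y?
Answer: 1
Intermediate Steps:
o(r, w) = 2*r/(-4 + w) (o(r, w) = (2*r)/(-4 + w) = 2*r/(-4 + w))
B(Y) = Y²
u(S) = -1 + S² (u(S) = (S² + 0) - 1 = S² - 1 = -1 + S²)
F(x) = -1 (F(x) = 2² - 1*5 = 4 - 5 = -1)
F(u(o(-2, -4) - 1*(-3)))² = (-1)² = 1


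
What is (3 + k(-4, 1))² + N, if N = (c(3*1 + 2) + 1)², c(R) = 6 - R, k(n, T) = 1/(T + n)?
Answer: 100/9 ≈ 11.111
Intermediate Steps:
N = 4 (N = ((6 - (3*1 + 2)) + 1)² = ((6 - (3 + 2)) + 1)² = ((6 - 1*5) + 1)² = ((6 - 5) + 1)² = (1 + 1)² = 2² = 4)
(3 + k(-4, 1))² + N = (3 + 1/(1 - 4))² + 4 = (3 + 1/(-3))² + 4 = (3 - ⅓)² + 4 = (8/3)² + 4 = 64/9 + 4 = 100/9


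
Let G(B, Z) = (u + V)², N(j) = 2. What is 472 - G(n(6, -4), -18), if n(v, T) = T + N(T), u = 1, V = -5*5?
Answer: -104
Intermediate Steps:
V = -25
n(v, T) = 2 + T (n(v, T) = T + 2 = 2 + T)
G(B, Z) = 576 (G(B, Z) = (1 - 25)² = (-24)² = 576)
472 - G(n(6, -4), -18) = 472 - 1*576 = 472 - 576 = -104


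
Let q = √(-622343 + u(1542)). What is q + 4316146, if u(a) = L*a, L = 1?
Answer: 4316146 + I*√620801 ≈ 4.3161e+6 + 787.91*I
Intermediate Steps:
u(a) = a (u(a) = 1*a = a)
q = I*√620801 (q = √(-622343 + 1542) = √(-620801) = I*√620801 ≈ 787.91*I)
q + 4316146 = I*√620801 + 4316146 = 4316146 + I*√620801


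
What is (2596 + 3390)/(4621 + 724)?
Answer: 5986/5345 ≈ 1.1199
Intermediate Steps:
(2596 + 3390)/(4621 + 724) = 5986/5345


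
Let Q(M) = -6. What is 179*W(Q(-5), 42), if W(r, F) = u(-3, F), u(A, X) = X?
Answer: 7518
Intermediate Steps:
W(r, F) = F
179*W(Q(-5), 42) = 179*42 = 7518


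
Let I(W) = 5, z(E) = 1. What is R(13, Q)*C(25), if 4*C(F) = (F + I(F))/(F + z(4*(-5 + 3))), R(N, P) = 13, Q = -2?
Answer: 15/4 ≈ 3.7500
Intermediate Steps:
C(F) = (5 + F)/(4*(1 + F)) (C(F) = ((F + 5)/(F + 1))/4 = ((5 + F)/(1 + F))/4 = (5 + F)/(4*(1 + F)))
R(13, Q)*C(25) = 13*((5 + 25)/(4*(1 + 25))) = 13*((¼)*30/26) = 13*((¼)*(1/26)*30) = 13*(15/52) = 15/4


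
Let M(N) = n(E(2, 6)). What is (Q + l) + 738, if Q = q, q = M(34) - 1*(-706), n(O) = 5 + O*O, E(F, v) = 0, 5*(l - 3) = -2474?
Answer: 4786/5 ≈ 957.20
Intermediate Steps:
l = -2459/5 (l = 3 + (1/5)*(-2474) = 3 - 2474/5 = -2459/5 ≈ -491.80)
n(O) = 5 + O**2
M(N) = 5 (M(N) = 5 + 0**2 = 5 + 0 = 5)
q = 711 (q = 5 - 1*(-706) = 5 + 706 = 711)
Q = 711
(Q + l) + 738 = (711 - 2459/5) + 738 = 1096/5 + 738 = 4786/5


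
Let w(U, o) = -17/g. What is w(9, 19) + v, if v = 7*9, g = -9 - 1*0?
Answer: 584/9 ≈ 64.889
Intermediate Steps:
g = -9 (g = -9 + 0 = -9)
w(U, o) = 17/9 (w(U, o) = -17/(-9) = -17*(-⅑) = 17/9)
v = 63
w(9, 19) + v = 17/9 + 63 = 584/9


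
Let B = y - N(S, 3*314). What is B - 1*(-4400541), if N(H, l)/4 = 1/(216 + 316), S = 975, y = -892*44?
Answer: 580051968/133 ≈ 4.3613e+6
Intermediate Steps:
y = -39248
N(H, l) = 1/133 (N(H, l) = 4/(216 + 316) = 4/532 = 4*(1/532) = 1/133)
B = -5219985/133 (B = -39248 - 1*1/133 = -39248 - 1/133 = -5219985/133 ≈ -39248.)
B - 1*(-4400541) = -5219985/133 - 1*(-4400541) = -5219985/133 + 4400541 = 580051968/133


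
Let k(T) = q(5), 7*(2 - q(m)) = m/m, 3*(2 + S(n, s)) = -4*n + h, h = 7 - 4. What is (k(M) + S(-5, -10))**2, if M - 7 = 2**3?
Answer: 24964/441 ≈ 56.608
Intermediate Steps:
M = 15 (M = 7 + 2**3 = 7 + 8 = 15)
h = 3
S(n, s) = -1 - 4*n/3 (S(n, s) = -2 + (-4*n + 3)/3 = -2 + (3 - 4*n)/3 = -2 + (1 - 4*n/3) = -1 - 4*n/3)
q(m) = 13/7 (q(m) = 2 - m/(7*m) = 2 - 1/7*1 = 2 - 1/7 = 13/7)
k(T) = 13/7
(k(M) + S(-5, -10))**2 = (13/7 + (-1 - 4/3*(-5)))**2 = (13/7 + (-1 + 20/3))**2 = (13/7 + 17/3)**2 = (158/21)**2 = 24964/441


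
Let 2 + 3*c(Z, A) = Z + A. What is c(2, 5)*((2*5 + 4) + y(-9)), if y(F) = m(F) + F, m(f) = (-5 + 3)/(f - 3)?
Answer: 155/18 ≈ 8.6111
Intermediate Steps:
m(f) = -2/(-3 + f)
c(Z, A) = -⅔ + A/3 + Z/3 (c(Z, A) = -⅔ + (Z + A)/3 = -⅔ + (A + Z)/3 = -⅔ + (A/3 + Z/3) = -⅔ + A/3 + Z/3)
y(F) = F - 2/(-3 + F) (y(F) = -2/(-3 + F) + F = F - 2/(-3 + F))
c(2, 5)*((2*5 + 4) + y(-9)) = (-⅔ + (⅓)*5 + (⅓)*2)*((2*5 + 4) + (-2 - 9*(-3 - 9))/(-3 - 9)) = (-⅔ + 5/3 + ⅔)*((10 + 4) + (-2 - 9*(-12))/(-12)) = 5*(14 - (-2 + 108)/12)/3 = 5*(14 - 1/12*106)/3 = 5*(14 - 53/6)/3 = (5/3)*(31/6) = 155/18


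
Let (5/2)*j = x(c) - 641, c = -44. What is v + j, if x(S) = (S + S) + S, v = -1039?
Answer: -6741/5 ≈ -1348.2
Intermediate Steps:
x(S) = 3*S (x(S) = 2*S + S = 3*S)
j = -1546/5 (j = 2*(3*(-44) - 641)/5 = 2*(-132 - 641)/5 = (2/5)*(-773) = -1546/5 ≈ -309.20)
v + j = -1039 - 1546/5 = -6741/5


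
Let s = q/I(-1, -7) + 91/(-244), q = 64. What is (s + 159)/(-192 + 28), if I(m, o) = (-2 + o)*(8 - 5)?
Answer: -1029419/1080432 ≈ -0.95278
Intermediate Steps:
I(m, o) = -6 + 3*o (I(m, o) = (-2 + o)*3 = -6 + 3*o)
s = -18073/6588 (s = 64/(-6 + 3*(-7)) + 91/(-244) = 64/(-6 - 21) + 91*(-1/244) = 64/(-27) - 91/244 = 64*(-1/27) - 91/244 = -64/27 - 91/244 = -18073/6588 ≈ -2.7433)
(s + 159)/(-192 + 28) = (-18073/6588 + 159)/(-192 + 28) = (1029419/6588)/(-164) = (1029419/6588)*(-1/164) = -1029419/1080432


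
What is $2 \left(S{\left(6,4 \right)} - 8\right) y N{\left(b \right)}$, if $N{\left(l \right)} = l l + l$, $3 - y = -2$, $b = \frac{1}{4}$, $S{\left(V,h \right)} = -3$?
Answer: $- \frac{275}{8} \approx -34.375$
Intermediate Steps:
$b = \frac{1}{4} \approx 0.25$
$y = 5$ ($y = 3 - -2 = 3 + 2 = 5$)
$N{\left(l \right)} = l + l^{2}$ ($N{\left(l \right)} = l^{2} + l = l + l^{2}$)
$2 \left(S{\left(6,4 \right)} - 8\right) y N{\left(b \right)} = 2 \left(-3 - 8\right) 5 \frac{1 + \frac{1}{4}}{4} = 2 \left(-11\right) 5 \cdot \frac{1}{4} \cdot \frac{5}{4} = - 22 \cdot 5 \cdot \frac{5}{16} = \left(-22\right) \frac{25}{16} = - \frac{275}{8}$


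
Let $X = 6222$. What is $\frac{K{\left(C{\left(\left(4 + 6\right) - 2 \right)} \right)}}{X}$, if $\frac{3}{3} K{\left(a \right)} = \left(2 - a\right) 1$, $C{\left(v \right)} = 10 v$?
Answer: $- \frac{13}{1037} \approx -0.012536$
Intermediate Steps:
$K{\left(a \right)} = 2 - a$ ($K{\left(a \right)} = \left(2 - a\right) 1 = 2 - a$)
$\frac{K{\left(C{\left(\left(4 + 6\right) - 2 \right)} \right)}}{X} = \frac{2 - 10 \left(\left(4 + 6\right) - 2\right)}{6222} = \left(2 - 10 \left(10 - 2\right)\right) \frac{1}{6222} = \left(2 - 10 \cdot 8\right) \frac{1}{6222} = \left(2 - 80\right) \frac{1}{6222} = \left(-78\right) \frac{1}{6222} = - \frac{13}{1037}$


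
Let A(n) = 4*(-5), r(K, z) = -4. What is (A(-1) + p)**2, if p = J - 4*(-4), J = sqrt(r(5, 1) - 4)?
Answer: 8 - 16*I*sqrt(2) ≈ 8.0 - 22.627*I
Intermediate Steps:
J = 2*I*sqrt(2) (J = sqrt(-4 - 4) = sqrt(-8) = 2*I*sqrt(2) ≈ 2.8284*I)
A(n) = -20
p = 16 + 2*I*sqrt(2) (p = 2*I*sqrt(2) - 4*(-4) = 2*I*sqrt(2) + 16 = 16 + 2*I*sqrt(2) ≈ 16.0 + 2.8284*I)
(A(-1) + p)**2 = (-20 + (16 + 2*I*sqrt(2)))**2 = (-4 + 2*I*sqrt(2))**2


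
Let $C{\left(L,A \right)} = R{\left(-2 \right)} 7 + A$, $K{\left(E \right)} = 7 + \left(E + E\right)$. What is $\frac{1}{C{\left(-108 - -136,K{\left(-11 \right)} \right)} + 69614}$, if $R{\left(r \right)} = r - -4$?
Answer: $\frac{1}{69613} \approx 1.4365 \cdot 10^{-5}$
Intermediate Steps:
$R{\left(r \right)} = 4 + r$ ($R{\left(r \right)} = r + 4 = 4 + r$)
$K{\left(E \right)} = 7 + 2 E$
$C{\left(L,A \right)} = 14 + A$ ($C{\left(L,A \right)} = \left(4 - 2\right) 7 + A = 2 \cdot 7 + A = 14 + A$)
$\frac{1}{C{\left(-108 - -136,K{\left(-11 \right)} \right)} + 69614} = \frac{1}{\left(14 + \left(7 + 2 \left(-11\right)\right)\right) + 69614} = \frac{1}{\left(14 + \left(7 - 22\right)\right) + 69614} = \frac{1}{\left(14 - 15\right) + 69614} = \frac{1}{-1 + 69614} = \frac{1}{69613}$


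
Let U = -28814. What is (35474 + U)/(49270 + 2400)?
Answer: 666/5167 ≈ 0.12889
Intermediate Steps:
(35474 + U)/(49270 + 2400) = (35474 - 28814)/(49270 + 2400) = 6660/51670 = 6660*(1/51670) = 666/5167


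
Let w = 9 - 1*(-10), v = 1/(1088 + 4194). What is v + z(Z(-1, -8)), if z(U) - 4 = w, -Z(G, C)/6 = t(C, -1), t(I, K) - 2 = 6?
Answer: 121487/5282 ≈ 23.000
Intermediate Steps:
t(I, K) = 8 (t(I, K) = 2 + 6 = 8)
Z(G, C) = -48 (Z(G, C) = -6*8 = -48)
v = 1/5282 ≈ 0.00018932
w = 19 (w = 9 + 10 = 19)
z(U) = 23 (z(U) = 4 + 19 = 23)
v + z(Z(-1, -8)) = 1/5282 + 23 = 121487/5282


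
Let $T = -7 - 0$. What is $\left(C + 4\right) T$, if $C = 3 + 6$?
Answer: $-91$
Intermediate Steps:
$T = -7$ ($T = -7 + \left(-3 + 3\right) = -7 + 0 = -7$)
$C = 9$
$\left(C + 4\right) T = \left(9 + 4\right) \left(-7\right) = 13 \left(-7\right) = -91$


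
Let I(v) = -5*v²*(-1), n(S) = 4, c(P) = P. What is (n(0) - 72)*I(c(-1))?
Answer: -340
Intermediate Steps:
I(v) = 5*v²
(n(0) - 72)*I(c(-1)) = (4 - 72)*(5*(-1)²) = -340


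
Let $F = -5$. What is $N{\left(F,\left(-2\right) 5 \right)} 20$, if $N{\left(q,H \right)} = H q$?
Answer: $1000$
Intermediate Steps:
$N{\left(F,\left(-2\right) 5 \right)} 20 = \left(-2\right) 5 \left(-5\right) 20 = \left(-10\right) \left(-5\right) 20 = 50 \cdot 20 = 1000$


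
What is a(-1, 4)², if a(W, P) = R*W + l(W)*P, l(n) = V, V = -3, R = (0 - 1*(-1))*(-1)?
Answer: 121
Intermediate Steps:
R = -1 (R = (0 + 1)*(-1) = 1*(-1) = -1)
l(n) = -3
a(W, P) = -W - 3*P
a(-1, 4)² = (-1*(-1) - 3*4)² = (1 - 12)² = (-11)² = 121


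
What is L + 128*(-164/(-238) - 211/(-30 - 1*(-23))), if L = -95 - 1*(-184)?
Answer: 480223/119 ≈ 4035.5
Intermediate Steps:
L = 89 (L = -95 + 184 = 89)
L + 128*(-164/(-238) - 211/(-30 - 1*(-23))) = 89 + 128*(-164/(-238) - 211/(-30 - 1*(-23))) = 89 + 128*(-164*(-1/238) - 211/(-30 + 23)) = 89 + 128*(82/119 - 211/(-7)) = 89 + 128*(82/119 - 211*(-⅐)) = 89 + 128*(82/119 + 211/7) = 89 + 128*(3669/119) = 89 + 469632/119 = 480223/119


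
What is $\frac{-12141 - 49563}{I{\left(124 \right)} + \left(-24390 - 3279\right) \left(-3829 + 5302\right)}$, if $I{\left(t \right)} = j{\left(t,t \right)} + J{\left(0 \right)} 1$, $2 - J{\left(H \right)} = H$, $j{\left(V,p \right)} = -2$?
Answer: $\frac{6856}{4528493} \approx 0.001514$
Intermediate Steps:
$J{\left(H \right)} = 2 - H$
$I{\left(t \right)} = 0$ ($I{\left(t \right)} = -2 + \left(2 - 0\right) 1 = -2 + \left(2 + 0\right) 1 = -2 + 2 \cdot 1 = -2 + 2 = 0$)
$\frac{-12141 - 49563}{I{\left(124 \right)} + \left(-24390 - 3279\right) \left(-3829 + 5302\right)} = \frac{-12141 - 49563}{0 + \left(-24390 - 3279\right) \left(-3829 + 5302\right)} = - \frac{61704}{0 - 40756437} = - \frac{61704}{-40756437} = \left(-61704\right) \left(- \frac{1}{40756437}\right) = \frac{6856}{4528493}$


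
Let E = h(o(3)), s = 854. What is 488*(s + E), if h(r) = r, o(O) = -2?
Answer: 415776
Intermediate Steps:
E = -2
488*(s + E) = 488*(854 - 2) = 488*852 = 415776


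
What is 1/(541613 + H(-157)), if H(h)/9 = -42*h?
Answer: 1/600959 ≈ 1.6640e-6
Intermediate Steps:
H(h) = -378*h (H(h) = 9*(-42*h) = -378*h)
1/(541613 + H(-157)) = 1/(541613 - 378*(-157)) = 1/(541613 + 59346) = 1/600959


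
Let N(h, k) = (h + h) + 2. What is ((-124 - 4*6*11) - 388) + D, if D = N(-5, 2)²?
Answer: -712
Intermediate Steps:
N(h, k) = 2 + 2*h (N(h, k) = 2*h + 2 = 2 + 2*h)
D = 64 (D = (2 + 2*(-5))² = (2 - 10)² = (-8)² = 64)
((-124 - 4*6*11) - 388) + D = ((-124 - 4*6*11) - 388) + 64 = ((-124 - 24*11) - 388) + 64 = ((-124 - 264) - 388) + 64 = (-388 - 388) + 64 = -776 + 64 = -712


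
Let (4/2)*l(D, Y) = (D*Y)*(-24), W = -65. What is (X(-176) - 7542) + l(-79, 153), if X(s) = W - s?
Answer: 137613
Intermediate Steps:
l(D, Y) = -12*D*Y (l(D, Y) = ((D*Y)*(-24))/2 = (-24*D*Y)/2 = -12*D*Y)
X(s) = -65 - s
(X(-176) - 7542) + l(-79, 153) = ((-65 - 1*(-176)) - 7542) - 12*(-79)*153 = ((-65 + 176) - 7542) + 145044 = (111 - 7542) + 145044 = -7431 + 145044 = 137613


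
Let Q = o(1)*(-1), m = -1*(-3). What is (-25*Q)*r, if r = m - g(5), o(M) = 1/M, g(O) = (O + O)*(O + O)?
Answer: -2425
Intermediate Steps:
g(O) = 4*O**2 (g(O) = (2*O)*(2*O) = 4*O**2)
m = 3
o(M) = 1/M
r = -97 (r = 3 - 4*5**2 = 3 - 4*25 = 3 - 1*100 = 3 - 100 = -97)
Q = -1 (Q = -1/1 = 1*(-1) = -1)
(-25*Q)*r = -25*(-1)*(-97) = 25*(-97) = -2425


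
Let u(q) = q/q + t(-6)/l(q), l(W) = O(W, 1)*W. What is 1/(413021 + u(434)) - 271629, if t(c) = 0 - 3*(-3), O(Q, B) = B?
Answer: -48689921175919/179251557 ≈ -2.7163e+5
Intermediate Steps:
t(c) = 9 (t(c) = 0 + 9 = 9)
l(W) = W (l(W) = 1*W = W)
u(q) = 1 + 9/q (u(q) = q/q + 9/q = 1 + 9/q)
1/(413021 + u(434)) - 271629 = 1/(413021 + (9 + 434)/434) - 271629 = 1/(413021 + (1/434)*443) - 271629 = 1/(413021 + 443/434) - 271629 = 1/(179251557/434) - 271629 = 434/179251557 - 271629 = -48689921175919/179251557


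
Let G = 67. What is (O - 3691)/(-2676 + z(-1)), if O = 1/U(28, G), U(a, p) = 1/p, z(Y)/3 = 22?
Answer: 604/435 ≈ 1.3885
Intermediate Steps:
z(Y) = 66 (z(Y) = 3*22 = 66)
O = 67 (O = 1/(1/67) = 67)
(O - 3691)/(-2676 + z(-1)) = (67 - 3691)/(-2676 + 66) = -3624/(-2610) = -3624*(-1/2610) = 604/435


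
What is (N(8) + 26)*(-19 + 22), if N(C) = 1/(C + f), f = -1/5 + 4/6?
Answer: 9951/127 ≈ 78.354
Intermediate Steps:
f = 7/15 (f = -1*⅕ + 4*(⅙) = -⅕ + ⅔ = 7/15 ≈ 0.46667)
N(C) = 1/(7/15 + C) (N(C) = 1/(C + 7/15) = 1/(7/15 + C))
(N(8) + 26)*(-19 + 22) = (15/(7 + 15*8) + 26)*(-19 + 22) = (15/(7 + 120) + 26)*3 = (15/127 + 26)*3 = (3317/127)*3 = 9951/127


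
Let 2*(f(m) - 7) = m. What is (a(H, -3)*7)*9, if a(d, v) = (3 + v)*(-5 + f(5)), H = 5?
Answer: 0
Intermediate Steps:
f(m) = 7 + m/2
a(d, v) = 27/2 + 9*v/2 (a(d, v) = (3 + v)*(-5 + (7 + (½)*5)) = (3 + v)*(-5 + (7 + 5/2)) = (3 + v)*(-5 + 19/2) = (3 + v)*(9/2) = 27/2 + 9*v/2)
(a(H, -3)*7)*9 = ((27/2 + (9/2)*(-3))*7)*9 = ((27/2 - 27/2)*7)*9 = (0*7)*9 = 0*9 = 0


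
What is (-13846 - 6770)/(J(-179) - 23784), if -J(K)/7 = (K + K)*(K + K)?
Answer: 5154/230233 ≈ 0.022386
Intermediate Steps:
J(K) = -28*K² (J(K) = -7*(K + K)*(K + K) = -7*2*K*2*K = -28*K²)
(-13846 - 6770)/(J(-179) - 23784) = (-13846 - 6770)/(-28*(-179)² - 23784) = -20616/(-28*32041 - 23784) = -20616/(-897148 - 23784) = -20616/(-920932) = -20616*(-1/920932) = 5154/230233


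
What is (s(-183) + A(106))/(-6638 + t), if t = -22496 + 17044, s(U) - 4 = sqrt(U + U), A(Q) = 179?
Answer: -61/4030 - I*sqrt(366)/12090 ≈ -0.015136 - 0.0015824*I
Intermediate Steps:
s(U) = 4 + sqrt(2)*sqrt(U) (s(U) = 4 + sqrt(U + U) = 4 + sqrt(2*U) = 4 + sqrt(2)*sqrt(U))
t = -5452
(s(-183) + A(106))/(-6638 + t) = ((4 + sqrt(2)*sqrt(-183)) + 179)/(-6638 - 5452) = ((4 + sqrt(2)*(I*sqrt(183))) + 179)/(-12090) = ((4 + I*sqrt(366)) + 179)*(-1/12090) = (183 + I*sqrt(366))*(-1/12090) = -61/4030 - I*sqrt(366)/12090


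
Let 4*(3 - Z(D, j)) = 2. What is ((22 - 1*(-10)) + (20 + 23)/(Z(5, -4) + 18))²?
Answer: 1954404/1681 ≈ 1162.6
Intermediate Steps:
Z(D, j) = 5/2 (Z(D, j) = 3 - ¼*2 = 3 - ½ = 5/2)
((22 - 1*(-10)) + (20 + 23)/(Z(5, -4) + 18))² = ((22 - 1*(-10)) + (20 + 23)/(5/2 + 18))² = ((22 + 10) + 43/(41/2))² = (32 + 43*(2/41))² = (32 + 86/41)² = (1398/41)² = 1954404/1681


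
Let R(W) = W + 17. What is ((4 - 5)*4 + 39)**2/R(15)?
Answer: 1225/32 ≈ 38.281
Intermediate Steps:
R(W) = 17 + W
((4 - 5)*4 + 39)**2/R(15) = ((4 - 5)*4 + 39)**2/(17 + 15) = (-1*4 + 39)**2/32 = (-4 + 39)**2*(1/32) = 35**2*(1/32) = 1225*(1/32) = 1225/32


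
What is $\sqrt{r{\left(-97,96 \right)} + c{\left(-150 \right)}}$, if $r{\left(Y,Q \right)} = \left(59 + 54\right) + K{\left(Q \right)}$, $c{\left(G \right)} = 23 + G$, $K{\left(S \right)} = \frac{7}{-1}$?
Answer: $i \sqrt{21} \approx 4.5826 i$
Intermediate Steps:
$K{\left(S \right)} = -7$ ($K{\left(S \right)} = 7 \left(-1\right) = -7$)
$r{\left(Y,Q \right)} = 106$ ($r{\left(Y,Q \right)} = \left(59 + 54\right) - 7 = 113 - 7 = 106$)
$\sqrt{r{\left(-97,96 \right)} + c{\left(-150 \right)}} = \sqrt{106 + \left(23 - 150\right)} = \sqrt{106 - 127} = \sqrt{-21} = i \sqrt{21}$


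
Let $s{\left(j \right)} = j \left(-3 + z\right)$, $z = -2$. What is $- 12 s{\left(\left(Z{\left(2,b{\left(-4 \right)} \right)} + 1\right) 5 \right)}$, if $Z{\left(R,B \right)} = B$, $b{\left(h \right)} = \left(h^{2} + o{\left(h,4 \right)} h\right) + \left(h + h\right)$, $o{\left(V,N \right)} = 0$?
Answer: $2700$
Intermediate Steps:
$b{\left(h \right)} = h^{2} + 2 h$ ($b{\left(h \right)} = \left(h^{2} + 0 h\right) + \left(h + h\right) = \left(h^{2} + 0\right) + 2 h = h^{2} + 2 h$)
$s{\left(j \right)} = - 5 j$ ($s{\left(j \right)} = j \left(-3 - 2\right) = j \left(-5\right) = - 5 j$)
$- 12 s{\left(\left(Z{\left(2,b{\left(-4 \right)} \right)} + 1\right) 5 \right)} = - 12 \left(- 5 \left(- 4 \left(2 - 4\right) + 1\right) 5\right) = - 12 \left(- 5 \left(\left(-4\right) \left(-2\right) + 1\right) 5\right) = - 12 \left(- 5 \left(8 + 1\right) 5\right) = - 12 \left(- 5 \cdot 9 \cdot 5\right) = - 12 \left(\left(-5\right) 45\right) = \left(-12\right) \left(-225\right) = 2700$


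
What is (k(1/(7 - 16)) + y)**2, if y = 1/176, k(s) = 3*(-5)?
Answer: 6964321/30976 ≈ 224.83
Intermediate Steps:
k(s) = -15
y = 1/176 ≈ 0.0056818
(k(1/(7 - 16)) + y)**2 = (-15 + 1/176)**2 = (-2639/176)**2 = 6964321/30976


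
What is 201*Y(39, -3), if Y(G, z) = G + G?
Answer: 15678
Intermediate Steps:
Y(G, z) = 2*G
201*Y(39, -3) = 201*(2*39) = 201*78 = 15678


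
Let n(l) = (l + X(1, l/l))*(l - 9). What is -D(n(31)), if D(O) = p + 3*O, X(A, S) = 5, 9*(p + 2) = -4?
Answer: -21362/9 ≈ -2373.6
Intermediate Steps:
p = -22/9 (p = -2 + (⅑)*(-4) = -2 - 4/9 = -22/9 ≈ -2.4444)
n(l) = (-9 + l)*(5 + l) (n(l) = (l + 5)*(l - 9) = (5 + l)*(-9 + l) = (-9 + l)*(5 + l))
D(O) = -22/9 + 3*O
-D(n(31)) = -(-22/9 + 3*(-45 + 31² - 4*31)) = -(-22/9 + 3*(-45 + 961 - 124)) = -(-22/9 + 3*792) = -(-22/9 + 2376) = -1*21362/9 = -21362/9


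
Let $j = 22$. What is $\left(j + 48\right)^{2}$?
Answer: $4900$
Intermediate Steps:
$\left(j + 48\right)^{2} = \left(22 + 48\right)^{2} = 70^{2} = 4900$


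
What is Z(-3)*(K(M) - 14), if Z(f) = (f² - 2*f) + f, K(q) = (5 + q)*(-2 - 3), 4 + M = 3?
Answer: -408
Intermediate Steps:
M = -1 (M = -4 + 3 = -1)
K(q) = -25 - 5*q (K(q) = (5 + q)*(-5) = -25 - 5*q)
Z(f) = f² - f
Z(-3)*(K(M) - 14) = (-3*(-1 - 3))*((-25 - 5*(-1)) - 14) = (-3*(-4))*((-25 + 5) - 14) = 12*(-20 - 14) = 12*(-34) = -408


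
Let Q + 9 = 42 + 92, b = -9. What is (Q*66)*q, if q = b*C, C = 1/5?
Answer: -14850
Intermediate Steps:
C = 1/5 ≈ 0.20000
Q = 125 (Q = -9 + (42 + 92) = -9 + 134 = 125)
q = -9/5 (q = -9*1/5 = -9/5 ≈ -1.8000)
(Q*66)*q = (125*66)*(-9/5) = 8250*(-9/5) = -14850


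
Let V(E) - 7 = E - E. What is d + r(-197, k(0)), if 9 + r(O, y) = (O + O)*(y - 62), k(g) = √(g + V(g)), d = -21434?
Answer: 2985 - 394*√7 ≈ 1942.6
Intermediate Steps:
V(E) = 7 (V(E) = 7 + (E - E) = 7 + 0 = 7)
k(g) = √(7 + g) (k(g) = √(g + 7) = √(7 + g))
r(O, y) = -9 + 2*O*(-62 + y) (r(O, y) = -9 + (O + O)*(y - 62) = -9 + (2*O)*(-62 + y) = -9 + 2*O*(-62 + y))
d + r(-197, k(0)) = -21434 + (-9 - 124*(-197) + 2*(-197)*√(7 + 0)) = -21434 + (-9 + 24428 + 2*(-197)*√7) = -21434 + (-9 + 24428 - 394*√7) = -21434 + (24419 - 394*√7) = 2985 - 394*√7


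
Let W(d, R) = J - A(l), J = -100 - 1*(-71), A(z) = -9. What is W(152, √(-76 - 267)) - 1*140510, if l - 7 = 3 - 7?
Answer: -140530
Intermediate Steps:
l = 3 (l = 7 + (3 - 7) = 7 - 4 = 3)
J = -29 (J = -100 + 71 = -29)
W(d, R) = -20 (W(d, R) = -29 - 1*(-9) = -29 + 9 = -20)
W(152, √(-76 - 267)) - 1*140510 = -20 - 1*140510 = -20 - 140510 = -140530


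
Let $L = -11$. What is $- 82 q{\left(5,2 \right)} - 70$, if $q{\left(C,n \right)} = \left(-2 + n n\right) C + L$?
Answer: $12$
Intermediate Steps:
$q{\left(C,n \right)} = -11 + C \left(-2 + n^{2}\right)$ ($q{\left(C,n \right)} = \left(-2 + n n\right) C - 11 = \left(-2 + n^{2}\right) C - 11 = C \left(-2 + n^{2}\right) - 11 = -11 + C \left(-2 + n^{2}\right)$)
$- 82 q{\left(5,2 \right)} - 70 = - 82 \left(-11 - 10 + 5 \cdot 2^{2}\right) - 70 = - 82 \left(-11 - 10 + 5 \cdot 4\right) - 70 = - 82 \left(-11 - 10 + 20\right) - 70 = \left(-82\right) \left(-1\right) - 70 = 82 - 70 = 12$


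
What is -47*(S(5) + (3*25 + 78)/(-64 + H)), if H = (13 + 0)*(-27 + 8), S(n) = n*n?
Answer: -358234/311 ≈ -1151.9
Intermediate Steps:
S(n) = n²
H = -247 (H = 13*(-19) = -247)
-47*(S(5) + (3*25 + 78)/(-64 + H)) = -47*(5² + (3*25 + 78)/(-64 - 247)) = -47*(25 + (75 + 78)/(-311)) = -47*(25 + 153*(-1/311)) = -47*(25 - 153/311) = -47*7622/311 = -358234/311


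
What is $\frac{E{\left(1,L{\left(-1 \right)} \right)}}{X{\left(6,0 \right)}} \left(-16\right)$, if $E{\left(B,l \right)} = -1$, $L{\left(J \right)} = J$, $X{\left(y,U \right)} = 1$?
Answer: $16$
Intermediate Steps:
$\frac{E{\left(1,L{\left(-1 \right)} \right)}}{X{\left(6,0 \right)}} \left(-16\right) = 1^{-1} \left(-1\right) \left(-16\right) = 1 \left(-1\right) \left(-16\right) = \left(-1\right) \left(-16\right) = 16$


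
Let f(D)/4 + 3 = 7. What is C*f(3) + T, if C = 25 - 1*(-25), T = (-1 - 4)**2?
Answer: 825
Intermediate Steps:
T = 25 (T = (-5)**2 = 25)
f(D) = 16 (f(D) = -12 + 4*7 = -12 + 28 = 16)
C = 50 (C = 25 + 25 = 50)
C*f(3) + T = 50*16 + 25 = 800 + 25 = 825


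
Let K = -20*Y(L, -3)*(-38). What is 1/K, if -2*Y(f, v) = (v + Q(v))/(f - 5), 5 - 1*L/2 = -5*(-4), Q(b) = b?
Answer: -7/456 ≈ -0.015351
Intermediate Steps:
L = -30 (L = 10 - (-10)*(-4) = 10 - 2*20 = 10 - 40 = -30)
Y(f, v) = -v/(-5 + f) (Y(f, v) = -(v + v)/(2*(f - 5)) = -2*v/(2*(-5 + f)) = -v/(-5 + f))
K = -456/7 (K = -(-20)*(-3)/(-5 - 30)*(-38) = -(-20)*(-3)/(-35)*(-38) = -(-20)*(-3)*(-1)/35*(-38) = -20*(-3/35)*(-38) = (12/7)*(-38) = -456/7 ≈ -65.143)
1/K = 1/(-456/7) = -7/456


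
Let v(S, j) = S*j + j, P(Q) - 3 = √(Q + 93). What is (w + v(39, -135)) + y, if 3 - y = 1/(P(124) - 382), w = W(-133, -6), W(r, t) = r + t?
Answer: -793994885/143424 + √217/143424 ≈ -5536.0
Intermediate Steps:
P(Q) = 3 + √(93 + Q) (P(Q) = 3 + √(Q + 93) = 3 + √(93 + Q))
v(S, j) = j + S*j
w = -139 (w = -133 - 6 = -139)
y = 3 - 1/(-379 + √217) (y = 3 - 1/((3 + √(93 + 124)) - 382) = 3 - 1/((3 + √217) - 382) = 3 - 1/(-379 + √217) ≈ 3.0027)
(w + v(39, -135)) + y = (-139 - 135*(1 + 39)) + (430651/143424 + √217/143424) = (-139 - 135*40) + (430651/143424 + √217/143424) = (-139 - 5400) + (430651/143424 + √217/143424) = -5539 + (430651/143424 + √217/143424) = -793994885/143424 + √217/143424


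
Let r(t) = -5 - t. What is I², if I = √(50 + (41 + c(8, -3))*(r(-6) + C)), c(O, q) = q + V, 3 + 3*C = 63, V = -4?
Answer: 764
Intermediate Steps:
C = 20 (C = -1 + (⅓)*63 = -1 + 21 = 20)
c(O, q) = -4 + q (c(O, q) = q - 4 = -4 + q)
I = 2*√191 (I = √(50 + (41 + (-4 - 3))*((-5 - 1*(-6)) + 20)) = √(50 + (41 - 7)*((-5 + 6) + 20)) = √(50 + 34*(1 + 20)) = √(50 + 34*21) = √(50 + 714) = √764 = 2*√191 ≈ 27.641)
I² = (2*√191)² = 764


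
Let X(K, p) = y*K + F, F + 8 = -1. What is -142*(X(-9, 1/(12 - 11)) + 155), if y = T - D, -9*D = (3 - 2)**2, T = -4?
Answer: -25702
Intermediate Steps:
F = -9 (F = -8 - 1 = -9)
D = -1/9 (D = -(3 - 2)**2/9 = -1/9*1**2 = -1/9*1 = -1/9 ≈ -0.11111)
y = -35/9 (y = -4 - 1*(-1/9) = -4 + 1/9 = -35/9 ≈ -3.8889)
X(K, p) = -9 - 35*K/9 (X(K, p) = -35*K/9 - 9 = -9 - 35*K/9)
-142*(X(-9, 1/(12 - 11)) + 155) = -142*((-9 - 35/9*(-9)) + 155) = -142*((-9 + 35) + 155) = -142*(26 + 155) = -142*181 = -25702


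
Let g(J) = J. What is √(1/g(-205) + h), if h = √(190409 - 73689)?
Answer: √(-205 + 168100*√7295)/205 ≈ 18.483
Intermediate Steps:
h = 4*√7295 (h = √116720 = 4*√7295 ≈ 341.64)
√(1/g(-205) + h) = √(1/(-205) + 4*√7295) = √(-1/205 + 4*√7295)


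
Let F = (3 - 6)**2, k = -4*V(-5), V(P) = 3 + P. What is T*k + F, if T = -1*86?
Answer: -679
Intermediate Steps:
k = 8 (k = -4*(3 - 5) = -4*(-2) = 8)
T = -86
F = 9 (F = (-3)**2 = 9)
T*k + F = -86*8 + 9 = -688 + 9 = -679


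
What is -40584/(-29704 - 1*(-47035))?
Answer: -13528/5777 ≈ -2.3417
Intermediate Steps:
-40584/(-29704 - 1*(-47035)) = -40584/(-29704 + 47035) = -40584/17331 = -40584*1/17331 = -13528/5777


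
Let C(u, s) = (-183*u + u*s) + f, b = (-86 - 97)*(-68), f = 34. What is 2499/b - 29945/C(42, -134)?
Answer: 397865/162016 ≈ 2.4557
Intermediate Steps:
b = 12444 (b = -183*(-68) = 12444)
C(u, s) = 34 - 183*u + s*u (C(u, s) = (-183*u + u*s) + 34 = (-183*u + s*u) + 34 = 34 - 183*u + s*u)
2499/b - 29945/C(42, -134) = 2499/12444 - 29945/(34 - 183*42 - 134*42) = 2499*(1/12444) - 29945/(34 - 7686 - 5628) = 49/244 - 29945/(-13280) = 49/244 - 29945*(-1/13280) = 49/244 + 5989/2656 = 397865/162016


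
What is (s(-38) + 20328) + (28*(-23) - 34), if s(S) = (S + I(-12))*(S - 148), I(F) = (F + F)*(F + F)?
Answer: -80418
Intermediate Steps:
I(F) = 4*F² (I(F) = (2*F)*(2*F) = 4*F²)
s(S) = (-148 + S)*(576 + S) (s(S) = (S + 4*(-12)²)*(S - 148) = (S + 4*144)*(-148 + S) = (S + 576)*(-148 + S) = (576 + S)*(-148 + S) = (-148 + S)*(576 + S))
(s(-38) + 20328) + (28*(-23) - 34) = ((-85248 + (-38)² + 428*(-38)) + 20328) + (28*(-23) - 34) = ((-85248 + 1444 - 16264) + 20328) + (-644 - 34) = (-100068 + 20328) - 678 = -79740 - 678 = -80418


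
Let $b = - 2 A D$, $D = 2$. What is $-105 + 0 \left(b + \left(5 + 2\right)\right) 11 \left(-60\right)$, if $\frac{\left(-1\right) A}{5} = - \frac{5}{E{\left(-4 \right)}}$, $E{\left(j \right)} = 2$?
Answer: $-105$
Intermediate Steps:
$A = \frac{25}{2}$ ($A = - 5 \left(- \frac{5}{2}\right) = - 5 \left(\left(-5\right) \frac{1}{2}\right) = \left(-5\right) \left(- \frac{5}{2}\right) = \frac{25}{2} \approx 12.5$)
$b = -50$ ($b = \left(-2\right) \frac{25}{2} \cdot 2 = \left(-25\right) 2 = -50$)
$-105 + 0 \left(b + \left(5 + 2\right)\right) 11 \left(-60\right) = -105 + 0 \left(-50 + \left(5 + 2\right)\right) 11 \left(-60\right) = -105 + 0 \left(-50 + 7\right) 11 \left(-60\right) = -105 + 0 \left(-43\right) 11 \left(-60\right) = -105 + 0 \cdot 11 \left(-60\right) = -105 + 0 \left(-60\right) = -105 + 0 = -105$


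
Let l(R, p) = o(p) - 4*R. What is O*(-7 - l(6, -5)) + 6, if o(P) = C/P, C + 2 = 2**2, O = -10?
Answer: -168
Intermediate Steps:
C = 2 (C = -2 + 2**2 = -2 + 4 = 2)
o(P) = 2/P
l(R, p) = -4*R + 2/p (l(R, p) = 2/p - 4*R = -4*R + 2/p)
O*(-7 - l(6, -5)) + 6 = -10*(-7 - (-4*6 + 2/(-5))) + 6 = -10*(-7 - (-24 + 2*(-1/5))) + 6 = -10*(-7 - (-24 - 2/5)) + 6 = -10*(-7 - 1*(-122/5)) + 6 = -10*(-7 + 122/5) + 6 = -10*87/5 + 6 = -174 + 6 = -168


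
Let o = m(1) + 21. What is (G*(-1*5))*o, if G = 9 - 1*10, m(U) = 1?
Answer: 110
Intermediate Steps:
o = 22 (o = 1 + 21 = 22)
G = -1 (G = 9 - 10 = -1)
(G*(-1*5))*o = -(-1)*5*22 = -1*(-5)*22 = 5*22 = 110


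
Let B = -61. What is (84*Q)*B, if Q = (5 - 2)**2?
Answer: -46116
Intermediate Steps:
Q = 9 (Q = 3**2 = 9)
(84*Q)*B = (84*9)*(-61) = 756*(-61) = -46116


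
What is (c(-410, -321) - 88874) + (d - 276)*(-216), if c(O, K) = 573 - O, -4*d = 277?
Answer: -13317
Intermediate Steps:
d = -277/4 (d = -¼*277 = -277/4 ≈ -69.250)
(c(-410, -321) - 88874) + (d - 276)*(-216) = ((573 - 1*(-410)) - 88874) + (-277/4 - 276)*(-216) = ((573 + 410) - 88874) - 1381/4*(-216) = (983 - 88874) + 74574 = -87891 + 74574 = -13317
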